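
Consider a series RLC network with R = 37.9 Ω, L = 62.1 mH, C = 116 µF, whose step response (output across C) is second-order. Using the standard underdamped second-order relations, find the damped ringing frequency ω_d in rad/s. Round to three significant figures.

ω_d ≈ 214 rad/s

For a series RLC circuit (capacitor voltage as output), ω_n = 1/√(LC) = 1/√(62.1 mH · 116 µF) = 373 rad/s.
ζ = (R/2)·√(C/L) = (37.9/2)·√(116 µF/62.1 mH) = 0.819.
ω_d = ω_n√(1−ζ²) = 214 rad/s.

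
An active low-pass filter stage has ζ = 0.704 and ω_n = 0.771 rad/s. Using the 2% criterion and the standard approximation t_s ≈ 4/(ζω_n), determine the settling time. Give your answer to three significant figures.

t_s ≈ 7.37 s

t_s ≈ 4/(ζω_n) = 4/(0.704 × 0.771) = 7.37 s.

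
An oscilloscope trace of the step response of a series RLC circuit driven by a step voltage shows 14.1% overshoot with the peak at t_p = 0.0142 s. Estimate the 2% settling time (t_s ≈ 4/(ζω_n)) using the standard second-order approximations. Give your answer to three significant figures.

The overshoot fixes ζ = −ln(OS)/√(π²+ln²(OS)) = 0.529.
t_p = π/ω_d ⇒ ω_d = 221 rad/s; then ω_n = ω_d/√(1−ζ²) = 261 rad/s.
t_s ≈ 4/(ζω_n) = 4/(0.529·261) = 0.0290 s.

t_s ≈ 0.0290 s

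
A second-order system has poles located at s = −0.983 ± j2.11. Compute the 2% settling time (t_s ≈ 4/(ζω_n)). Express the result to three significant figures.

For poles at −σ ± jω_d, ζω_n = σ = 0.983, so t_s ≈ 4/σ = 4.07 s.

t_s ≈ 4.07 s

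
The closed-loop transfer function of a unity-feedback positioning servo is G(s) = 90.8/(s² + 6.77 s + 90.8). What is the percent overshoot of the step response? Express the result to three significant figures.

%OS ≈ 30.3%

Matching coefficients with s² + 2ζω_n s + ω_n² gives ω_n² = 90.8 ⇒ ω_n = 9.53 rad/s, and ζ = 6.77/(2ω_n) = 0.355.
%OS = 100·exp(−πζ/√(1−ζ²)) = 30.3%.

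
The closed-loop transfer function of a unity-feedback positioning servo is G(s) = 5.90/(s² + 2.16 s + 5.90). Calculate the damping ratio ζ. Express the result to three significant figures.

ζ ≈ 0.445

Comparing the denominator to s² + 2ζω_n s + ω_n²: ω_n = √5.90 = 2.43 rad/s, and 2ζω_n = 2.16 so ζ = 2.16/(2·2.43) = 0.445.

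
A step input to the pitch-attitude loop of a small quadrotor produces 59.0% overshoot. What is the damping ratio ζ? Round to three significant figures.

ζ = −ln(OS)/√(π² + (ln OS)²). With OS = 0.590, ln OS = −0.5276 and ζ = 0.5276/3.186 = 0.166.

ζ ≈ 0.166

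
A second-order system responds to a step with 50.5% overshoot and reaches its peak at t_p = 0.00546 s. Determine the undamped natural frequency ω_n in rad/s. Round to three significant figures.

ω_n ≈ 589 rad/s

ζ from %OS: ζ = |ln 0.505|/√(π²+ln²0.505) = 0.213.
t_p = π/ω_d ⇒ ω_d = 575 rad/s; then ω_n = ω_d/√(1−ζ²) = 589 rad/s.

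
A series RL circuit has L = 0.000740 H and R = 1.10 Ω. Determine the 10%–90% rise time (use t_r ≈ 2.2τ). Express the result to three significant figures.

τ = L/R = 0.000740/1.10 = 0.000673 s.
t_r ≈ 2.2τ = 0.00148 s.

t_r ≈ 0.00148 s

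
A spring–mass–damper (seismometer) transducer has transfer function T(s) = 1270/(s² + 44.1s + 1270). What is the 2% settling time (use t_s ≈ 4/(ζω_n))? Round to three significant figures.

t_s ≈ 0.181 s

Comparing the denominator to s² + 2ζω_n s + ω_n²: ω_n = √1270 = 35.6 rad/s, and 2ζω_n = 44.1 so ζ = 44.1/(2·35.6) = 0.619.
t_s ≈ 4/(ζω_n) = 4/(0.619·35.6) = 0.181 s.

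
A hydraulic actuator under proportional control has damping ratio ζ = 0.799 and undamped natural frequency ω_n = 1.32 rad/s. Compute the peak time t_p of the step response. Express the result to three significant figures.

t_p ≈ 3.96 s

The damped frequency is ω_d = ω_n√(1−ζ²) = 1.32·√(1−0.638) = 0.794 rad/s.
Peak time t_p = π/ω_d = π/0.794 = 3.96 s.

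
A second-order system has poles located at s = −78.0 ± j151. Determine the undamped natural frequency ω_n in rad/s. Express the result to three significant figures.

ω_n ≈ 170 rad/s

With σ = 78.0, ω_d = 151: ω_n = √(σ²+ω_d²) = 170 rad/s, ζ = σ/ω_n = 0.459.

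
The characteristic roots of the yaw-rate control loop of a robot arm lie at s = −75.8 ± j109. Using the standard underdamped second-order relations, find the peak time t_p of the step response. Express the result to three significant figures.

t_p = π/ω_d with ω_d = 109 (the imaginary part), so t_p = 0.0288 s.

t_p ≈ 0.0288 s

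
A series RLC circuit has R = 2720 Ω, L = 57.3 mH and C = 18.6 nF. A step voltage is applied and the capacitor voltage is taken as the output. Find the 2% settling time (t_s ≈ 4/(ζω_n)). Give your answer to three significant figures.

For a series RLC circuit (capacitor voltage as output), ω_n = 1/√(LC) = 1/√(57.3 mH · 18.6 nF) = 30600 rad/s.
ζ = (R/2)·√(C/L) = (2720/2)·√(18.6 nF/57.3 mH) = 0.775.
t_s ≈ 4/(ζω_n) = 0.000169 s.

t_s ≈ 0.000169 s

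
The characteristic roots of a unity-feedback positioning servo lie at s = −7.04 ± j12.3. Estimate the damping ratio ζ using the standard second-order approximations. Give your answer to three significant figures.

|pole| = ω_n = √(7.04² + 12.3²) = 14.2 rad/s; ζ = cos θ = σ/ω_n = 0.497.

ζ ≈ 0.497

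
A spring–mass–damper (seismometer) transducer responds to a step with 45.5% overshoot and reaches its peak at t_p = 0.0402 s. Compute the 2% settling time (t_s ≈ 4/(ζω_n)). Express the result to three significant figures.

ζ from %OS: ζ = |ln 0.455|/√(π²+ln²0.455) = 0.243.
From t_p = π/ω_d, ω_d = π/0.0402 = 78.1 rad/s, so ω_n = ω_d/√(1−ζ²) = 80.6 rad/s.
t_s ≈ 4/(ζω_n) = 4/(0.243·80.6) = 0.204 s.

t_s ≈ 0.204 s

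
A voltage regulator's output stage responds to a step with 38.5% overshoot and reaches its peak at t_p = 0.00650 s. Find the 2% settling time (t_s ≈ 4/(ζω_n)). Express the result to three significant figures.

From the overshoot, ζ = −ln(OS)/√(π²+ln²(OS)) = 0.291.
t_p = π/ω_d ⇒ ω_d = 483 rad/s; then ω_n = ω_d/√(1−ζ²) = 505 rad/s.
t_s ≈ 4/(ζω_n) = 4/(0.291·505) = 0.0272 s.

t_s ≈ 0.0272 s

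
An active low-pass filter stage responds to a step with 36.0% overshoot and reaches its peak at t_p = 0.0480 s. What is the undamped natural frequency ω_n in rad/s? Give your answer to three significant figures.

The overshoot fixes ζ = −ln(OS)/√(π²+ln²(OS)) = 0.309.
t_p = π/ω_d ⇒ ω_d = 65.4 rad/s; then ω_n = ω_d/√(1−ζ²) = 68.8 rad/s.

ω_n ≈ 68.8 rad/s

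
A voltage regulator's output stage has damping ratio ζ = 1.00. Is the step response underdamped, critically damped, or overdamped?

Since ζ = 1, the system is critically damped.

critically damped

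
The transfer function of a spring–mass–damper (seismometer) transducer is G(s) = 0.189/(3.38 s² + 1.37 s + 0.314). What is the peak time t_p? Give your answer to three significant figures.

Dividing through by 3.38: denominator becomes s² + 0.4053 s + 0.09290.
So ω_n = √0.09290 = 0.305 rad/s and ζ = 0.4053/(2·0.305) = 0.665.
ω_d = ω_n√(1−ζ²) = 0.228 rad/s. t_p = π/ω_d = 13.8 s.

t_p ≈ 13.8 s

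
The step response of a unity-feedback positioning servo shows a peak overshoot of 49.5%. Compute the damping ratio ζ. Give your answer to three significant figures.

ζ ≈ 0.218

From %OS = 100·exp(−πζ/√(1−ζ²)), invert to get ζ = −ln(OS)/√(π² + ln²(OS)) with OS = 0.495.
−ln 0.495 = 0.7032, so ζ = 0.7032/√(π² + 0.4945) = 0.218.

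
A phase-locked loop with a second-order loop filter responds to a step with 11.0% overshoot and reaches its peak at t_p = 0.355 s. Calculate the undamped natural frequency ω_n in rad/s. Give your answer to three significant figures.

ω_n ≈ 10.8 rad/s

From the overshoot, ζ = −ln(OS)/√(π²+ln²(OS)) = 0.575.
From t_p = π/ω_d, ω_d = π/0.355 = 8.85 rad/s, so ω_n = ω_d/√(1−ζ²) = 10.8 rad/s.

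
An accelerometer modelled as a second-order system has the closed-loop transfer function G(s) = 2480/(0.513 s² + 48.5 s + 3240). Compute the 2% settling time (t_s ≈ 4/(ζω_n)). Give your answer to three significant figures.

Dividing through by 0.513: denominator becomes s² + 94.54 s + 6316.
So ω_n = √6316 = 79.5 rad/s and ζ = 94.54/(2·79.5) = 0.595.
t_s ≈ 4/(ζω_n) = 0.0846 s.

t_s ≈ 0.0846 s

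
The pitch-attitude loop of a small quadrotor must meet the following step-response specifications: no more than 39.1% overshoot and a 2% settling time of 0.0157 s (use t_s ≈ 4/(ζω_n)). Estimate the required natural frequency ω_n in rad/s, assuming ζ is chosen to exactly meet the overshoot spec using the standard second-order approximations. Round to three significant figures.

ζ = −ln(OS)/√(π² + (ln OS)²). With OS = 0.391, ln OS = −0.9390 and ζ = 0.9390/3.279 = 0.286.
From t_s ≈ 4/(ζω_n): ω_n = 4/(ζ·t_s) = 4/(0.286·0.0157) = 890 rad/s.

ω_n ≈ 890 rad/s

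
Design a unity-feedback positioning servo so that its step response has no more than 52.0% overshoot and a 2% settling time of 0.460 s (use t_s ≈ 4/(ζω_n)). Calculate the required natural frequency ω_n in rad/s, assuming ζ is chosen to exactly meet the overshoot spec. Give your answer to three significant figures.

ζ = −ln(OS)/√(π² + (ln OS)²). With OS = 0.520, ln OS = −0.6539 and ζ = 0.6539/3.209 = 0.204.
From t_s ≈ 4/(ζω_n): ω_n = 4/(ζ·t_s) = 4/(0.204·0.460) = 42.7 rad/s.

ω_n ≈ 42.7 rad/s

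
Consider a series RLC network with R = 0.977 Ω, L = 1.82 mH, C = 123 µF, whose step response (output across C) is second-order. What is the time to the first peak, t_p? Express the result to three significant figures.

t_p ≈ 0.00150 s

For a series RLC circuit (capacitor voltage as output), ω_n = 1/√(LC) = 1/√(1.82 mH · 123 µF) = 2110 rad/s.
ζ = (R/2)·√(C/L) = (0.977/2)·√(123 µF/1.82 mH) = 0.127.
ω_d = 2110·√(1 − 0.127²) = 2100 rad/s. t_p = π/ω_d = 0.00150 s.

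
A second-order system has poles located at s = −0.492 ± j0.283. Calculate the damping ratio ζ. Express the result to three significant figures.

With σ = 0.492, ω_d = 0.283: ω_n = √(σ²+ω_d²) = 0.568 rad/s, ζ = σ/ω_n = 0.867.

ζ ≈ 0.867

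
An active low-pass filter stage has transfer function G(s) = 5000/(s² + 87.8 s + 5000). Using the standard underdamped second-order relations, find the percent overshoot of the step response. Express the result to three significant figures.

%OS ≈ 8.31%

Comparing the denominator to s² + 2ζω_n s + ω_n²: ω_n = √5000 = 70.7 rad/s, and 2ζω_n = 87.8 so ζ = 87.8/(2·70.7) = 0.621.
%OS = 100 e^{−πζ/√(1−ζ²)} with ζ = 0.621 gives 8.31%.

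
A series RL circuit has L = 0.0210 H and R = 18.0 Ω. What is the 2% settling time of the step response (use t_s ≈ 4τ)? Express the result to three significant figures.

τ = L/R = 0.0210/18.0 = 0.00117 s.
t_s ≈ 4τ = 0.00467 s.

t_s ≈ 0.00467 s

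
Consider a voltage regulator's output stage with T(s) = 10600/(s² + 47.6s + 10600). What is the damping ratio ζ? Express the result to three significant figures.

ζ ≈ 0.231

ω_n = √10600 = 103 rad/s; ζ = 47.6/(2·103) = 0.231.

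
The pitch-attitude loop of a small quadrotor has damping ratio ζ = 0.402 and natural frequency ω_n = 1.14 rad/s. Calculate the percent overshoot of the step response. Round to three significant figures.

For an underdamped second-order system, %OS = 100·exp(−πζ/√(1−ζ²)).
πζ/√(1−ζ²) = π·0.402/√(1−0.162) = 1.379, so %OS = 100·e^(−1.379) = 25.2%.

%OS ≈ 25.2%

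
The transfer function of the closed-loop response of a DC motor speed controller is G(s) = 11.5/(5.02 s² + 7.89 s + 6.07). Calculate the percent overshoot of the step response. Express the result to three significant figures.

Dividing through by 5.02: denominator becomes s² + 1.572 s + 1.209.
So ω_n = √1.209 = 1.10 rad/s and ζ = 1.572/(2·1.10) = 0.715.
%OS = 100 e^{−πζ/√(1−ζ²)} with ζ = 0.715 gives 4.04%.

%OS ≈ 4.04%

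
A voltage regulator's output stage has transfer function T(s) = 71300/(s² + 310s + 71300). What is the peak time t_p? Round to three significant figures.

Comparing the denominator to s² + 2ζω_n s + ω_n²: ω_n = √71300 = 267 rad/s, and 2ζω_n = 310 so ζ = 310/(2·267) = 0.580.
The damped frequency ω_d = ω_n√(1−ζ²) = 217 rad/s. Then t_p = π/ω_d = 0.0144 s.

t_p ≈ 0.0144 s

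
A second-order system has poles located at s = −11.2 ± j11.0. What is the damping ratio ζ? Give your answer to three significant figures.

ζ ≈ 0.713

The poles are at −σ ± jω_d with σ = 11.2 and ω_d = 11.0, so ω_n = √(σ²+ω_d²) = 15.7 rad/s and ζ = σ/ω_n = 0.713.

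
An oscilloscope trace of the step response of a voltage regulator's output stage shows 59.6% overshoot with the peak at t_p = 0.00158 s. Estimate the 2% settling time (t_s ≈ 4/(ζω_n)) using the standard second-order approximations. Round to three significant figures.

ζ from %OS: ζ = |ln 0.596|/√(π²+ln²0.596) = 0.163.
From t_p = π/ω_d, ω_d = π/0.00158 = 1990 rad/s, so ω_n = ω_d/√(1−ζ²) = 2020 rad/s.
t_s ≈ 4/(ζω_n) = 4/(0.163·2020) = 0.0122 s.

t_s ≈ 0.0122 s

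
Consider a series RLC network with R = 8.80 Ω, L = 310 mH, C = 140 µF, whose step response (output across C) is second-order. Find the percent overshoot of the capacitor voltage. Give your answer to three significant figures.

%OS ≈ 74.4%

For a series RLC circuit (capacitor voltage as output), ω_n = 1/√(LC) = 1/√(310 mH · 140 µF) = 152 rad/s.
ζ = (R/2)·√(C/L) = (8.80/2)·√(140 µF/310 mH) = 0.0935.
%OS = 100 e^{−πζ/√(1−ζ²)} with ζ = 0.0935 gives 74.4%.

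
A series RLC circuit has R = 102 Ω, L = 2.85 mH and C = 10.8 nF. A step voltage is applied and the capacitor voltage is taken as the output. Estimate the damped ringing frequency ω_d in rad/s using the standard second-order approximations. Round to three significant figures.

ω_d ≈ 179000 rad/s

For a series RLC circuit (capacitor voltage as output), ω_n = 1/√(LC) = 1/√(2.85 mH · 10.8 nF) = 180000 rad/s.
ζ = (R/2)·√(C/L) = (102/2)·√(10.8 nF/2.85 mH) = 0.0993.
ω_d = 180000·√(1 − 0.0993²) = 179000 rad/s.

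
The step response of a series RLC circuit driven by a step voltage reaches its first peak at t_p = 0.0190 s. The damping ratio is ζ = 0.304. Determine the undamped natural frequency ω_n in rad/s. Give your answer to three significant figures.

Peak time t_p = π/ω_d, so ω_d = π/t_p = π/0.0190 = 165 rad/s.
ω_n = ω_d/√(1−ζ²) = 165/√0.908 = 174 rad/s.

ω_n ≈ 174 rad/s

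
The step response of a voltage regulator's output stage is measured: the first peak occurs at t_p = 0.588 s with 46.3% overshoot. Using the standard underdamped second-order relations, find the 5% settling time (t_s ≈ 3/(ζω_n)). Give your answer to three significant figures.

t_s ≈ 2.29 s

ζ from %OS: ζ = |ln 0.463|/√(π²+ln²0.463) = 0.238.
From t_p = π/ω_d, ω_d = π/0.588 = 5.34 rad/s, so ω_n = ω_d/√(1−ζ²) = 5.50 rad/s.
t_s ≈ 3/(ζω_n) = 3/(0.238·5.50) = 2.29 s.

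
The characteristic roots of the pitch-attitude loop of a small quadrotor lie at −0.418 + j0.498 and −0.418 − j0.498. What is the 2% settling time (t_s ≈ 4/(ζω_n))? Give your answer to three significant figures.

For poles at −σ ± jω_d, ζω_n = σ = 0.418, so t_s ≈ 4/σ = 9.57 s.

t_s ≈ 9.57 s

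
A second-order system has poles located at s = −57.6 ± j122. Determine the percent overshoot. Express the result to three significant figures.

%OS ≈ 22.7%

The poles are at −σ ± jω_d with σ = 57.6 and ω_d = 122, so ω_n = √(σ²+ω_d²) = 135 rad/s and ζ = σ/ω_n = 0.427.
Overshoot: exp(−π·0.427/√(1−0.427²)) = 0.227, i.e. 22.7%.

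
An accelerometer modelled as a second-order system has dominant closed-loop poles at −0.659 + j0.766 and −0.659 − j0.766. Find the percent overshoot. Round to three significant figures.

%OS ≈ 6.70%

The poles are at −σ ± jω_d with σ = 0.659 and ω_d = 0.766, so ω_n = √(σ²+ω_d²) = 1.01 rad/s and ζ = σ/ω_n = 0.652.
%OS = 100 e^{−πζ/√(1−ζ²)} with ζ = 0.652 gives 6.70%.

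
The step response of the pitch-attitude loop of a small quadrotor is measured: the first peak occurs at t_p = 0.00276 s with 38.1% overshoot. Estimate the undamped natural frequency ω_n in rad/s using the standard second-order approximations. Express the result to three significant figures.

ζ from %OS: ζ = |ln 0.381|/√(π²+ln²0.381) = 0.294.
t_p = π/ω_d ⇒ ω_d = 1140 rad/s; then ω_n = ω_d/√(1−ζ²) = 1190 rad/s.

ω_n ≈ 1190 rad/s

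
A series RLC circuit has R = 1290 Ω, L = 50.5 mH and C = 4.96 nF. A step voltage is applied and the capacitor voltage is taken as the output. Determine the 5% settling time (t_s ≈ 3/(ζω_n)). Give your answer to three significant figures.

t_s ≈ 0.000235 s

For a series RLC circuit (capacitor voltage as output), ω_n = 1/√(LC) = 1/√(50.5 mH · 4.96 nF) = 63200 rad/s.
ζ = (R/2)·√(C/L) = (1290/2)·√(4.96 nF/50.5 mH) = 0.202.
t_s ≈ 3/(ζω_n) = 0.000235 s.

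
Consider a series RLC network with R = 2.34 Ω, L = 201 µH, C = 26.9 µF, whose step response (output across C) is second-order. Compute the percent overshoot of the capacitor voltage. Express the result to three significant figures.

%OS ≈ 22.6%

For a series RLC circuit (capacitor voltage as output), ω_n = 1/√(LC) = 1/√(201 µH · 26.9 µF) = 13600 rad/s.
ζ = (R/2)·√(C/L) = (2.34/2)·√(26.9 µF/201 µH) = 0.428.
%OS = 100 e^{−πζ/√(1−ζ²)} with ζ = 0.428 gives 22.6%.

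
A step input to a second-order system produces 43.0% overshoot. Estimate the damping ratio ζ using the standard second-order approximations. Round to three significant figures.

ζ = −ln(OS)/√(π² + (ln OS)²). With OS = 0.430, ln OS = −0.8440 and ζ = 0.8440/3.253 = 0.259.

ζ ≈ 0.259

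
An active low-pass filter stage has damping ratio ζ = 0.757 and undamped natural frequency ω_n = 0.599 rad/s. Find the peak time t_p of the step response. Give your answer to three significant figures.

t_p ≈ 8.03 s

The damped frequency is ω_d = ω_n√(1−ζ²) = 0.599·√(1−0.573) = 0.391 rad/s.
Peak time t_p = π/ω_d = π/0.391 = 8.03 s.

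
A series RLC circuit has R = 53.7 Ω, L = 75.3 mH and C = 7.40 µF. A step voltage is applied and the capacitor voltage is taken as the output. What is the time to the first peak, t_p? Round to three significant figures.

For a series RLC circuit (capacitor voltage as output), ω_n = 1/√(LC) = 1/√(75.3 mH · 7.40 µF) = 1340 rad/s.
ζ = (R/2)·√(C/L) = (53.7/2)·√(7.40 µF/75.3 mH) = 0.266.
The damped frequency ω_d = ω_n√(1−ζ²) = 1290 rad/s. t_p = π/ω_d = 0.00243 s.

t_p ≈ 0.00243 s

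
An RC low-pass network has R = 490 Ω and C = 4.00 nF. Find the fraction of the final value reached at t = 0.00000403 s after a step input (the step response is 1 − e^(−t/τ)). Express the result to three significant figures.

τ = RC = 490 × 4.00 nF = 0.00000196 s.
y(t)/y_∞ = 1 − e^(−t/τ) = 1 − e^(−0.00000403/0.00000196) = 1 − e^(−2.06) = 0.872.

y/y_∞ ≈ 0.872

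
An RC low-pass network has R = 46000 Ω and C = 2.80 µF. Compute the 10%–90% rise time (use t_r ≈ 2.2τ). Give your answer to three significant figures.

t_r ≈ 0.283 s

τ = RC = 46000 × 2.80 µF = 0.129 s.
t_r ≈ 2.2τ = 0.283 s.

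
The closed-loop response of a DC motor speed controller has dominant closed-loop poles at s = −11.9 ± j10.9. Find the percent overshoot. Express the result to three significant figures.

With σ = 11.9, ω_d = 10.9: ω_n = √(σ²+ω_d²) = 16.1 rad/s, ζ = σ/ω_n = 0.737.
%OS = 100 e^{−πζ/√(1−ζ²)} with ζ = 0.737 gives 3.24%.

%OS ≈ 3.24%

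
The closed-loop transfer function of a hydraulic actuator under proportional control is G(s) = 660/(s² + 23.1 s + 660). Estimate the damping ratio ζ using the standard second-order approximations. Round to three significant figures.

ζ ≈ 0.450

Comparing the denominator to s² + 2ζω_n s + ω_n²: ω_n = √660 = 25.7 rad/s, and 2ζω_n = 23.1 so ζ = 23.1/(2·25.7) = 0.450.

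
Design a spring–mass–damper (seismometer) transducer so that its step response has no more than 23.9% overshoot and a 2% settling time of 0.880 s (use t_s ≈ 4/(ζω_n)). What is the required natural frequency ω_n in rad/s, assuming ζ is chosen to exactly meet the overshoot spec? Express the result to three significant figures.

ζ = −ln(OS)/√(π² + (ln OS)²). With OS = 0.239, ln OS = −1.431 and ζ = 1.431/3.452 = 0.415.
From t_s ≈ 4/(ζω_n): ω_n = 4/(ζ·t_s) = 4/(0.415·0.880) = 11.0 rad/s.

ω_n ≈ 11.0 rad/s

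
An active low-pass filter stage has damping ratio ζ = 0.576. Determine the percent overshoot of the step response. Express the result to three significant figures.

For an underdamped second-order system, %OS = 100·exp(−πζ/√(1−ζ²)).
πζ/√(1−ζ²) = π·0.576/√(1−0.332) = 2.214, so %OS = 100·e^(−2.214) = 10.9%.

%OS ≈ 10.9%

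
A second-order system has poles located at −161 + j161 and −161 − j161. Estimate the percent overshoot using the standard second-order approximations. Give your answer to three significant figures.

The poles are at −σ ± jω_d with σ = 161 and ω_d = 161, so ω_n = √(σ²+ω_d²) = 228 rad/s and ζ = σ/ω_n = 0.707.
%OS = 100 e^{−πζ/√(1−ζ²)} with ζ = 0.707 gives 4.32%.

%OS ≈ 4.32%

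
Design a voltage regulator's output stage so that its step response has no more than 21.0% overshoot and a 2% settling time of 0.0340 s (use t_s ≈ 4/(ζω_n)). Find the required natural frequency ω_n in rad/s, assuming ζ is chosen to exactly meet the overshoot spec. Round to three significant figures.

Inverting the overshoot relation: ζ = |ln 0.210|/√(π² + ln²0.210) = 0.445.
Then ω_n = 4/(ζ t_s) = 4/(0.445 × 0.0340) = 264 rad/s.

ω_n ≈ 264 rad/s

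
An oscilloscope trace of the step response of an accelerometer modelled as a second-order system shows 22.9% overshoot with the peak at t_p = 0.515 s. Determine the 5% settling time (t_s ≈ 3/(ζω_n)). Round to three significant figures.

t_s ≈ 1.05 s

From the overshoot, ζ = −ln(OS)/√(π²+ln²(OS)) = 0.425.
From t_p = π/ω_d, ω_d = π/0.515 = 6.10 rad/s, so ω_n = ω_d/√(1−ζ²) = 6.74 rad/s.
t_s ≈ 3/(ζω_n) = 3/(0.425·6.74) = 1.05 s.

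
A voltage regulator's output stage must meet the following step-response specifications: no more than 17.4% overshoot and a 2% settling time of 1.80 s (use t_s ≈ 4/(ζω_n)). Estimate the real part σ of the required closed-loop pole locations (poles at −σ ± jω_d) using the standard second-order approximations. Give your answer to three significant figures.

The settling-time spec alone fixes σ = ζω_n = 4/t_s = 4/1.80 = 2.22.
(Overshoot then fixes ζ = 0.486 and hence ω_d = σ·√(1−ζ²)/ζ = 3.99 rad/s.)

σ ≈ 2.22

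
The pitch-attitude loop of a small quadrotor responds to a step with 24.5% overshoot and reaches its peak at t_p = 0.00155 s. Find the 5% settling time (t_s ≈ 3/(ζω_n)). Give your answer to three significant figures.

t_s ≈ 0.00331 s

ζ from %OS: ζ = |ln 0.245|/√(π²+ln²0.245) = 0.409.
t_p = π/ω_d ⇒ ω_d = 2030 rad/s; then ω_n = ω_d/√(1−ζ²) = 2220 rad/s.
t_s ≈ 3/(ζω_n) = 3/(0.409·2220) = 0.00331 s.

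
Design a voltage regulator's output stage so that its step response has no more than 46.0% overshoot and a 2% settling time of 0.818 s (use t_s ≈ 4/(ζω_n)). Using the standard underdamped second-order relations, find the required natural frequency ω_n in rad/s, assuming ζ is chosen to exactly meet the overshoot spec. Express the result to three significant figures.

ω_n ≈ 20.4 rad/s

ζ = −ln(OS)/√(π² + (ln OS)²). With OS = 0.460, ln OS = −0.7765 and ζ = 0.7765/3.236 = 0.240.
From t_s ≈ 4/(ζω_n): ω_n = 4/(ζ·t_s) = 4/(0.240·0.818) = 20.4 rad/s.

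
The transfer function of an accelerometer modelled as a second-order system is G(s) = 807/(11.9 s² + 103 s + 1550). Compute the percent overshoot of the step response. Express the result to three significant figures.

%OS ≈ 27.6%

Dividing through by 11.9: denominator becomes s² + 8.655 s + 130.3.
So ω_n = √130.3 = 11.4 rad/s and ζ = 8.655/(2·11.4) = 0.379.
%OS = 100·exp(−πζ/√(1−ζ²)) = 27.6%.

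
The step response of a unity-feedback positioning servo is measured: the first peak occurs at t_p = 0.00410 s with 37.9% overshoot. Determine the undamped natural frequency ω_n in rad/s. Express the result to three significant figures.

ω_n ≈ 802 rad/s

The overshoot fixes ζ = −ln(OS)/√(π²+ln²(OS)) = 0.295.
t_p = π/ω_d ⇒ ω_d = 766 rad/s; then ω_n = ω_d/√(1−ζ²) = 802 rad/s.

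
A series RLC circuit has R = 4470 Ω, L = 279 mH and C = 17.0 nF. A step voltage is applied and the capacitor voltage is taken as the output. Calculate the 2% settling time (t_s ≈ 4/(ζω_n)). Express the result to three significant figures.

t_s ≈ 0.000499 s

For a series RLC circuit (capacitor voltage as output), ω_n = 1/√(LC) = 1/√(279 mH · 17.0 nF) = 14500 rad/s.
ζ = (R/2)·√(C/L) = (4470/2)·√(17.0 nF/279 mH) = 0.552.
t_s ≈ 4/(ζω_n) = 0.000499 s.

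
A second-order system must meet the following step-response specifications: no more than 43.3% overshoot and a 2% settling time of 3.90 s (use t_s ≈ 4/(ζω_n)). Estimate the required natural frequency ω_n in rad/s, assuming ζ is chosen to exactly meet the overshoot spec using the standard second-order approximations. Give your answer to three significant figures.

ω_n ≈ 3.98 rad/s

From %OS = 100·exp(−πζ/√(1−ζ²)), invert to get ζ = −ln(OS)/√(π² + ln²(OS)) with OS = 0.433.
−ln 0.433 = 0.8370, so ζ = 0.8370/√(π² + 0.7006) = 0.257.
Then ω_n = 4/(ζ t_s) = 4/(0.257 × 3.90) = 3.98 rad/s.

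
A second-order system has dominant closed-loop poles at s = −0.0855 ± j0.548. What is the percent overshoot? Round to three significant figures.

%OS ≈ 61.3%

With σ = 0.0855, ω_d = 0.548: ω_n = √(σ²+ω_d²) = 0.555 rad/s, ζ = σ/ω_n = 0.154.
%OS = 100 e^{−πζ/√(1−ζ²)} with ζ = 0.154 gives 61.3%.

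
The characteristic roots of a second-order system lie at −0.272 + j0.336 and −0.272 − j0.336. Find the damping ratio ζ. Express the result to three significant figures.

ζ ≈ 0.629

|pole| = ω_n = √(0.272² + 0.336²) = 0.432 rad/s; ζ = cos θ = σ/ω_n = 0.629.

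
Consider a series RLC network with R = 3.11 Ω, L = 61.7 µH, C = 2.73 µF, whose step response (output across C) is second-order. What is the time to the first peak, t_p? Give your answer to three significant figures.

For a series RLC circuit (capacitor voltage as output), ω_n = 1/√(LC) = 1/√(61.7 µH · 2.73 µF) = 77100 rad/s.
ζ = (R/2)·√(C/L) = (3.11/2)·√(2.73 µF/61.7 µH) = 0.327.
ω_d = 77100·√(1 − 0.327²) = 72800 rad/s. t_p = π/ω_d = 0.0000431 s.

t_p ≈ 0.0000431 s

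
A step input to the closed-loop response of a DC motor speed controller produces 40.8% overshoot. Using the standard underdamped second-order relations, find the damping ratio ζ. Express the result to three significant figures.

From %OS = 100·exp(−πζ/√(1−ζ²)), invert to get ζ = −ln(OS)/√(π² + ln²(OS)) with OS = 0.408.
−ln 0.408 = 0.8965, so ζ = 0.8965/√(π² + 0.8037) = 0.274.

ζ ≈ 0.274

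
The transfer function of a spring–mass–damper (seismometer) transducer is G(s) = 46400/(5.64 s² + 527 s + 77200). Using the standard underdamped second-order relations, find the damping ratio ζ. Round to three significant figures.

Dividing through by 5.64: denominator becomes s² + 93.44 s + 13690.
So ω_n = √13690 = 117 rad/s and ζ = 93.44/(2·117) = 0.399.

ζ ≈ 0.399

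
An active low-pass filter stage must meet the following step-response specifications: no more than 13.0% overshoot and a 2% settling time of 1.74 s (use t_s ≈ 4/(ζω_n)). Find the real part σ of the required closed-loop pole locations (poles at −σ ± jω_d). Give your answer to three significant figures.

The settling-time spec alone fixes σ = ζω_n = 4/t_s = 4/1.74 = 2.30.
(Overshoot then fixes ζ = 0.545 and hence ω_d = σ·√(1−ζ²)/ζ = 3.54 rad/s.)

σ ≈ 2.30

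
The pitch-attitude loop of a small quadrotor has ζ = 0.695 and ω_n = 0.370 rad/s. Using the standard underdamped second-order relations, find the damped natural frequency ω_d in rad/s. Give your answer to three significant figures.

ω_d = ω_n√(1−ζ²) = 0.370·√0.517 = 0.266 rad/s.

ω_d ≈ 0.266 rad/s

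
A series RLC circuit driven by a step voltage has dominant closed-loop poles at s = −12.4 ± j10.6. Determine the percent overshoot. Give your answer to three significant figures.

The poles are at −σ ± jω_d with σ = 12.4 and ω_d = 10.6, so ω_n = √(σ²+ω_d²) = 16.3 rad/s and ζ = σ/ω_n = 0.760.
%OS = 100·exp(−πζ/√(1−ζ²)) = 2.53%.

%OS ≈ 2.53%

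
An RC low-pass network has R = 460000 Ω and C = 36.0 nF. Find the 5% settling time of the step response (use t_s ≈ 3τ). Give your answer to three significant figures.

t_s ≈ 0.0497 s

τ = RC = 460000 × 36.0 nF = 0.0166 s.
t_s ≈ 3τ = 0.0497 s.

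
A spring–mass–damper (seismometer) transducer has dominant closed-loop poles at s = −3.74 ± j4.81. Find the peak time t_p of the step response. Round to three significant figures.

t_p = π/ω_d with ω_d = 4.81 (the imaginary part), so t_p = 0.653 s.

t_p ≈ 0.653 s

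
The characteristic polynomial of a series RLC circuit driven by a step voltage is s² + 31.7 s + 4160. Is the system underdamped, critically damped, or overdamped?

underdamped

a² − 4b = 31.7² − 4·4160 < 0 (complex roots); the system is underdamped.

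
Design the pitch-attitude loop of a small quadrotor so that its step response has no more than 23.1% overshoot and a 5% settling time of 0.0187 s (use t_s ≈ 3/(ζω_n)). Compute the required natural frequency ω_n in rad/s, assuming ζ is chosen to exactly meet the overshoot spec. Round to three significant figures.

Inverting the overshoot relation: ζ = |ln 0.231|/√(π² + ln²0.231) = 0.423.
From t_s ≈ 3/(ζω_n): ω_n = 3/(ζ·t_s) = 3/(0.423·0.0187) = 380 rad/s.

ω_n ≈ 380 rad/s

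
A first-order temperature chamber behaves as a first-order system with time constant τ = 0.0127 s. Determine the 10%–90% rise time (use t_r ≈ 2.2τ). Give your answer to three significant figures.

t_r ≈ 0.0279 s

t_r ≈ 2.2τ = 0.0279 s.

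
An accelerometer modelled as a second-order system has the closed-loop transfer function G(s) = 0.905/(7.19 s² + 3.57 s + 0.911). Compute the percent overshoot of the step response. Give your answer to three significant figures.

%OS ≈ 4.70%

Dividing through by 7.19: denominator becomes s² + 0.4965 s + 0.1267.
So ω_n = √0.1267 = 0.356 rad/s and ζ = 0.4965/(2·0.356) = 0.697.
%OS = 100 e^{−πζ/√(1−ζ²)} with ζ = 0.697 gives 4.70%.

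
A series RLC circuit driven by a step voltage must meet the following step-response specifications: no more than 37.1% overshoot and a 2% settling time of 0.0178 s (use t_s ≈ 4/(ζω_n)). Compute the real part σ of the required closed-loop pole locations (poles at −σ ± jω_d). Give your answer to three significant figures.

The settling-time spec alone fixes σ = ζω_n = 4/t_s = 4/0.0178 = 225.
(Overshoot then fixes ζ = 0.301 and hence ω_d = σ·√(1−ζ²)/ζ = 712 rad/s.)

σ ≈ 225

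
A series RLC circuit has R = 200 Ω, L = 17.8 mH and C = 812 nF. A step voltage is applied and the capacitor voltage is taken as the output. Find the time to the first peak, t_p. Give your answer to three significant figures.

t_p ≈ 0.000512 s

For a series RLC circuit (capacitor voltage as output), ω_n = 1/√(LC) = 1/√(17.8 mH · 812 nF) = 8320 rad/s.
ζ = (R/2)·√(C/L) = (200/2)·√(812 nF/17.8 mH) = 0.675.
ω_d = ω_n√(1−ζ²) = 6130 rad/s. t_p = π/ω_d = 0.000512 s.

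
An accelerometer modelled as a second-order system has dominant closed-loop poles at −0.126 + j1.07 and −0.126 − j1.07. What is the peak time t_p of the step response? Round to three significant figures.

t_p = π/ω_d with ω_d = 1.07 (the imaginary part), so t_p = 2.94 s.

t_p ≈ 2.94 s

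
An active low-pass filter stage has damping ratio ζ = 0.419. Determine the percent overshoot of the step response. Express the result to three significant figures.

%OS ≈ 23.5%

For an underdamped second-order system, %OS = 100·exp(−πζ/√(1−ζ²)).
πζ/√(1−ζ²) = π·0.419/√(1−0.176) = 1.450, so %OS = 100·e^(−1.450) = 23.5%.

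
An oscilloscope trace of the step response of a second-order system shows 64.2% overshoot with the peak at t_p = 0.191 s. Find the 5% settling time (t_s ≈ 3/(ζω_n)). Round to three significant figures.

t_s ≈ 1.29 s

The overshoot fixes ζ = −ln(OS)/√(π²+ln²(OS)) = 0.140.
t_p = π/ω_d ⇒ ω_d = 16.4 rad/s; then ω_n = ω_d/√(1−ζ²) = 16.6 rad/s.
t_s ≈ 3/(ζω_n) = 3/(0.140·16.6) = 1.29 s.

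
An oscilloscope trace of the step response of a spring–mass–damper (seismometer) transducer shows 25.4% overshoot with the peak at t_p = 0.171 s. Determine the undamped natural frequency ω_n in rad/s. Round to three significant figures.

ω_n ≈ 20.0 rad/s

ζ from %OS: ζ = |ln 0.254|/√(π²+ln²0.254) = 0.400.
From t_p = π/ω_d, ω_d = π/0.171 = 18.4 rad/s, so ω_n = ω_d/√(1−ζ²) = 20.0 rad/s.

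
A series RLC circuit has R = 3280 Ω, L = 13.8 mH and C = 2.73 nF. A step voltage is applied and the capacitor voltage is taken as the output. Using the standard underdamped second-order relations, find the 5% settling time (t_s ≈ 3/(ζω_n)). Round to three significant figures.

t_s ≈ 0.0000252 s

For a series RLC circuit (capacitor voltage as output), ω_n = 1/√(LC) = 1/√(13.8 mH · 2.73 nF) = 163000 rad/s.
ζ = (R/2)·√(C/L) = (3280/2)·√(2.73 nF/13.8 mH) = 0.729.
t_s ≈ 3/(ζω_n) = 0.0000252 s.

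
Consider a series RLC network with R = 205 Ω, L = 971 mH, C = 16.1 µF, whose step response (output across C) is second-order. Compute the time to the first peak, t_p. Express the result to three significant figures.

For a series RLC circuit (capacitor voltage as output), ω_n = 1/√(LC) = 1/√(971 mH · 16.1 µF) = 253 rad/s.
ζ = (R/2)·√(C/L) = (205/2)·√(16.1 µF/971 mH) = 0.417.
The damped frequency ω_d = ω_n√(1−ζ²) = 230 rad/s. t_p = π/ω_d = 0.0137 s.

t_p ≈ 0.0137 s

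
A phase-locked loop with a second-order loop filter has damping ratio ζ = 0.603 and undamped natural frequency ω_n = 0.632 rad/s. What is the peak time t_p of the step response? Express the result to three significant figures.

The damped frequency is ω_d = ω_n√(1−ζ²) = 0.632·√(1−0.364) = 0.504 rad/s.
Peak time t_p = π/ω_d = π/0.504 = 6.23 s.

t_p ≈ 6.23 s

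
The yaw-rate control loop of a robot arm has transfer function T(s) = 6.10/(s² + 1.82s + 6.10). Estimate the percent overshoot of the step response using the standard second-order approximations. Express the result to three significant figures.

ω_n = √6.10 = 2.47 rad/s; ζ = 1.82/(2·2.47) = 0.368.
%OS = 100 e^{−πζ/√(1−ζ²)} with ζ = 0.368 gives 28.8%.

%OS ≈ 28.8%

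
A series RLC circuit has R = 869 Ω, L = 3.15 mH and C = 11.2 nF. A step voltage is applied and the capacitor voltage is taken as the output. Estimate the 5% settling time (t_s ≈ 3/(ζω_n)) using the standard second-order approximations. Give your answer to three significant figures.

For a series RLC circuit (capacitor voltage as output), ω_n = 1/√(LC) = 1/√(3.15 mH · 11.2 nF) = 168000 rad/s.
ζ = (R/2)·√(C/L) = (869/2)·√(11.2 nF/3.15 mH) = 0.819.
t_s ≈ 3/(ζω_n) = 0.0000217 s.

t_s ≈ 0.0000217 s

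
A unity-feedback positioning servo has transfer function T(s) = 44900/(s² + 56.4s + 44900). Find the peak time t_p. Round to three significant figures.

Matching coefficients with s² + 2ζω_n s + ω_n² gives ω_n² = 44900 ⇒ ω_n = 212 rad/s, and ζ = 56.4/(2ω_n) = 0.133.
ω_d = 212·√(1 − 0.133²) = 210 rad/s. Then t_p = π/ω_d = 0.0150 s.

t_p ≈ 0.0150 s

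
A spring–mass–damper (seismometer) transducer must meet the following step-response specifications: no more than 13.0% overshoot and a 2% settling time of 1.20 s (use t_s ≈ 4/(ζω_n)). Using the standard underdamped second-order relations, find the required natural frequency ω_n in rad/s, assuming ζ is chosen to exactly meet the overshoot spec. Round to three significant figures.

ω_n ≈ 6.12 rad/s

ζ = −ln(OS)/√(π² + (ln OS)²). With OS = 0.130, ln OS = −2.040 and ζ = 2.040/3.746 = 0.545.
Then ω_n = 4/(ζ t_s) = 4/(0.545 × 1.20) = 6.12 rad/s.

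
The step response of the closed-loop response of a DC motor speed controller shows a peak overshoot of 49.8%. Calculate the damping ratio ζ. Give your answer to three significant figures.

From %OS = 100·exp(−πζ/√(1−ζ²)), invert to get ζ = −ln(OS)/√(π² + ln²(OS)) with OS = 0.498.
−ln 0.498 = 0.6972, so ζ = 0.6972/√(π² + 0.4860) = 0.217.

ζ ≈ 0.217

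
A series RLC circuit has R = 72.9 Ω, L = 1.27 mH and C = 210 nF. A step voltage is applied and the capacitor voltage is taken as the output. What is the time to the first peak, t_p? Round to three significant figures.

t_p ≈ 0.0000581 s

For a series RLC circuit (capacitor voltage as output), ω_n = 1/√(LC) = 1/√(1.27 mH · 210 nF) = 61200 rad/s.
ζ = (R/2)·√(C/L) = (72.9/2)·√(210 nF/1.27 mH) = 0.469.
ω_d = ω_n√(1−ζ²) = 54100 rad/s. t_p = π/ω_d = 0.0000581 s.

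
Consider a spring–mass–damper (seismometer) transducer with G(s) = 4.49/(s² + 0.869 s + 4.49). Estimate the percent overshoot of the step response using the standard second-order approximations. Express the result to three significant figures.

%OS ≈ 51.8%

Comparing the denominator to s² + 2ζω_n s + ω_n²: ω_n = √4.49 = 2.12 rad/s, and 2ζω_n = 0.869 so ζ = 0.869/(2·2.12) = 0.205.
%OS = 100 e^{−πζ/√(1−ζ²)} with ζ = 0.205 gives 51.8%.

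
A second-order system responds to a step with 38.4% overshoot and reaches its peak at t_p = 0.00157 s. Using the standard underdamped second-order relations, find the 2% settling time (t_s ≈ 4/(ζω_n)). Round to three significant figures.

t_s ≈ 0.00656 s

The overshoot fixes ζ = −ln(OS)/√(π²+ln²(OS)) = 0.291.
t_p = π/ω_d ⇒ ω_d = 2000 rad/s; then ω_n = ω_d/√(1−ζ²) = 2090 rad/s.
t_s ≈ 4/(ζω_n) = 4/(0.291·2090) = 0.00656 s.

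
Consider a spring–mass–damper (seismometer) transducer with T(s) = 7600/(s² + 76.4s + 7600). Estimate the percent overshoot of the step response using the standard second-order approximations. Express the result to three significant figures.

%OS ≈ 21.6%

Comparing the denominator to s² + 2ζω_n s + ω_n²: ω_n = √7600 = 87.2 rad/s, and 2ζω_n = 76.4 so ζ = 76.4/(2·87.2) = 0.438.
%OS = 100 e^{−πζ/√(1−ζ²)} with ζ = 0.438 gives 21.6%.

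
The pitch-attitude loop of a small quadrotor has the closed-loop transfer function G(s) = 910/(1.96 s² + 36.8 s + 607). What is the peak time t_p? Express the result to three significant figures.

t_p ≈ 0.211 s

Dividing through by 1.96: denominator becomes s² + 18.78 s + 309.7.
So ω_n = √309.7 = 17.6 rad/s and ζ = 18.78/(2·17.6) = 0.533.
The damped frequency ω_d = ω_n√(1−ζ²) = 14.9 rad/s. t_p = π/ω_d = 0.211 s.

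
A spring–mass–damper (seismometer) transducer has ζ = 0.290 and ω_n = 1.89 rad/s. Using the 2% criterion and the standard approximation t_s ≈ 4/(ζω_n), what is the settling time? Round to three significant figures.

t_s ≈ 4/(ζω_n) = 4/(0.290 × 1.89) = 7.30 s.

t_s ≈ 7.30 s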